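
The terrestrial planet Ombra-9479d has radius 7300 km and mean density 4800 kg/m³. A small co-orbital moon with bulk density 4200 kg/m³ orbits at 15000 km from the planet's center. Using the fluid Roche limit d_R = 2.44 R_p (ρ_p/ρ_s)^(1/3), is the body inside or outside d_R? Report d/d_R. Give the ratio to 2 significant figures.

d_R = 2.44 × (7300 km) × (4800/4200)^(1/3) = 18620 km
d/d_R = (15000) / (18620) = 0.81
Since d/d_R < 1, the body is inside the Roche limit.

inside; d/d_R ≈ 0.81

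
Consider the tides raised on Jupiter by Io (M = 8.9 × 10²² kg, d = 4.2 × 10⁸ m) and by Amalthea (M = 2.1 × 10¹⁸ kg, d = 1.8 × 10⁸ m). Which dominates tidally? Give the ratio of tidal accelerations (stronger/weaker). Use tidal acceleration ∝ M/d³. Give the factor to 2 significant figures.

Io, by a factor of ≈ 3300

Tidal acceleration ∝ M/d³, so compare M/d³ for each.
Io: (8.9 × 10²²) / (4.2 × 10⁸)³ = 1.201 × 10⁻³
Amalthea: (2.1 × 10¹⁸) / (1.8 × 10⁸)³ = 3.601 × 10⁻⁷
Ratio (larger/smaller) = 3300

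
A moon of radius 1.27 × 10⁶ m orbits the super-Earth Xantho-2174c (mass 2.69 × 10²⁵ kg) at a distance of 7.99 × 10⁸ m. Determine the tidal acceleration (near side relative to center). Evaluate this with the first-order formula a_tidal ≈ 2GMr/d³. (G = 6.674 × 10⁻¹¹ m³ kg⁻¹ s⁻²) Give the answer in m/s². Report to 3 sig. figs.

Δg = 2GMr/d³
   = 2 × (6.674 × 10⁻¹¹) × (2.69 × 10²⁵) × (1.27 × 10⁶) / (7.99 × 10⁸)³
   = 8.94 × 10⁻⁶ m/s²

8.94 × 10⁻⁶ m/s²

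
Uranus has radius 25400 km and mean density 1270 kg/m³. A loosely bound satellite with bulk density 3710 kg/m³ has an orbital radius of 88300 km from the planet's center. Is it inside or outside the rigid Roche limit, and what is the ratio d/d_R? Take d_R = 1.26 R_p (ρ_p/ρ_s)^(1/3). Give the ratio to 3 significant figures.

d_R = 1.26 × (25400 km) × (1270/3710)^(1/3) = 22390 km
d/d_R = (88300) / (22390) = 3.94
Since d/d_R > 1, the body is outside the Roche limit.

outside; d/d_R ≈ 3.94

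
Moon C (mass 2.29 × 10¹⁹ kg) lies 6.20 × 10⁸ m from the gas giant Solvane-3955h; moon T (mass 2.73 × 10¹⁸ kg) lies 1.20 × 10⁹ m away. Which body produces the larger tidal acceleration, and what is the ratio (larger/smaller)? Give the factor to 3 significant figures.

Compare M/d³ for the two perturbers:
Moon C: (2.29 × 10¹⁹) / (6.20 × 10⁸)³ = 9.609 × 10⁻⁸
Moon T: (2.73 × 10¹⁸) / (1.20 × 10⁹)³ = 1.580 × 10⁻⁹
Ratio (larger/smaller) = 60.8

Moon C, by a factor of ≈ 60.8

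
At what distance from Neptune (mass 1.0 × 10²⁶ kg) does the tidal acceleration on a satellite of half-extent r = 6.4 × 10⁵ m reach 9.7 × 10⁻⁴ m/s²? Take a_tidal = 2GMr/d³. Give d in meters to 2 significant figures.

2.1 × 10⁸ m

2GMr/d³ = a_tidal  ⇒  d = (2GMr / a_tidal)^(1/3)
d = (2 × 6.674×10⁻¹¹ × (1.0 × 10²⁶) × (6.4 × 10⁵) / (9.7 × 10⁻⁴))^(1/3)
  = 2.1 × 10⁸ m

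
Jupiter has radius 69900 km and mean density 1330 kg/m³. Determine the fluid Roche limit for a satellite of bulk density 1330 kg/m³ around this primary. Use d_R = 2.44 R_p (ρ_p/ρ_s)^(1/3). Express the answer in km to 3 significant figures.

1.71 × 10⁵ km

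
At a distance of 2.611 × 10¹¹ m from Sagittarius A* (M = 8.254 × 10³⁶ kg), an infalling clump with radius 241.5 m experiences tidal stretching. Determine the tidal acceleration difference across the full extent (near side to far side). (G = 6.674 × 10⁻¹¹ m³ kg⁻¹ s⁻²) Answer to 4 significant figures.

2.990 × 10⁻⁵ m/s²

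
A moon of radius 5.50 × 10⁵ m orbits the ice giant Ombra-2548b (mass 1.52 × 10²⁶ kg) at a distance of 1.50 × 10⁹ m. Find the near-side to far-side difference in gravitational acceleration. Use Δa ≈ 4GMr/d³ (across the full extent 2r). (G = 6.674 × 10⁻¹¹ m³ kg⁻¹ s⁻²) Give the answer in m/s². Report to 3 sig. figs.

6.61 × 10⁻⁶ m/s²

Δg = 4GMr/d³
   = 4 × (6.674 × 10⁻¹¹) × (1.52 × 10²⁶) × (5.50 × 10⁵) / (1.50 × 10⁹)³
   = 6.61 × 10⁻⁶ m/s²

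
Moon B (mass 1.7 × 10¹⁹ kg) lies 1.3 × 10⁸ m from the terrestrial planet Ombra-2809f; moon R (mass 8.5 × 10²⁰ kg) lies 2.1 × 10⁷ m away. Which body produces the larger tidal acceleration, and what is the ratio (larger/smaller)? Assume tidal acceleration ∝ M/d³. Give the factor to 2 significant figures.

Moon R, by a factor of ≈ 12000

Tidal acceleration ∝ M/d³, so compare M/d³ for each.
Moon B: (1.7 × 10¹⁹) / (1.3 × 10⁸)³ = 7.738 × 10⁻⁶
Moon R: (8.5 × 10²⁰) / (2.1 × 10⁷)³ = 9.178 × 10⁻²
Ratio (larger/smaller) = 12000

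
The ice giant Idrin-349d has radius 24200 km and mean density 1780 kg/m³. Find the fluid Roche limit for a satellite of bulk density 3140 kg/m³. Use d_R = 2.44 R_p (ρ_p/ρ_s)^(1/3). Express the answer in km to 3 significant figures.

48900 km

d_R = 2.44 × 24200 km × (1780/3140)^(1/3)
    = 48900 km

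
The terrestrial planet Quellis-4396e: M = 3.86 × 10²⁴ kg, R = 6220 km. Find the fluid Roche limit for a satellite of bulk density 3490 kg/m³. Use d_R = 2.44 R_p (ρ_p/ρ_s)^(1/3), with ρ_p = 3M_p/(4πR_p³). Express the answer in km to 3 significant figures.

15700 km

ρ_p = 3M_p/(4πR_p³) = 3 × (3.86 × 10²⁴) / (4π × (6.22 × 10⁶ m)³) = 3830 kg/m³
d_R = 2.44 × 6220 km × (3830/3490)^(1/3)
    = 15700 km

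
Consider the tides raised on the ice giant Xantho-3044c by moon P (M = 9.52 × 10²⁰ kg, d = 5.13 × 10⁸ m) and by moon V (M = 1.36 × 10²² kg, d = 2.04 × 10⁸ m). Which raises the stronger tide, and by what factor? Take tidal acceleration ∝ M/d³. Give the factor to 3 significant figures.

Tidal stretch scales as M/d³; compute that for each body.
Moon P: (9.52 × 10²⁰) / (5.13 × 10⁸)³ = 7.052 × 10⁻⁶
Moon V: (1.36 × 10²²) / (2.04 × 10⁸)³ = 1.602 × 10⁻³
Ratio (larger/smaller) = 227

Moon V, by a factor of ≈ 227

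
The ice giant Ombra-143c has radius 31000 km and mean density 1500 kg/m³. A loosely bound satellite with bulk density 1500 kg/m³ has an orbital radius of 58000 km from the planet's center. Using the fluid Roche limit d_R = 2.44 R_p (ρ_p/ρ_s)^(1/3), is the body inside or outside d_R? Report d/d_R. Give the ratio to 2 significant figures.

d_R = 2.44 × (31000 km) × (1500/1500)^(1/3) = 75640 km
d/d_R = (58000) / (75640) = 0.77
Since d/d_R < 1, the body is inside the Roche limit.

inside; d/d_R ≈ 0.77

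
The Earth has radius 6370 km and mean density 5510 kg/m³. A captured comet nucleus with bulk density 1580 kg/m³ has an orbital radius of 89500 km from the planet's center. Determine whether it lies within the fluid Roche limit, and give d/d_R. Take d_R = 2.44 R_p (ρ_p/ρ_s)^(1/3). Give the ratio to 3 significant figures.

d_R = 2.44 × (6370 km) × (5510/1580)^(1/3) = 23570 km
d/d_R = (89500) / (23570) = 3.80
Since d/d_R > 1, the body is outside the Roche limit.

outside; d/d_R ≈ 3.80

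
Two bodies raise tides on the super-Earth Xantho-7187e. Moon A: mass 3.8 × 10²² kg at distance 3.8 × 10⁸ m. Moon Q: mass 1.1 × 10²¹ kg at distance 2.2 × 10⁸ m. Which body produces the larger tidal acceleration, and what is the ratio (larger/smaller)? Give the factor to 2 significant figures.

Tidal stretch scales as M/d³; compute that for each body.
Moon A: (3.8 × 10²²) / (3.8 × 10⁸)³ = 6.925 × 10⁻⁴
Moon Q: (1.1 × 10²¹) / (2.2 × 10⁸)³ = 1.033 × 10⁻⁴
Ratio (larger/smaller) = 6.7

Moon A, by a factor of ≈ 6.7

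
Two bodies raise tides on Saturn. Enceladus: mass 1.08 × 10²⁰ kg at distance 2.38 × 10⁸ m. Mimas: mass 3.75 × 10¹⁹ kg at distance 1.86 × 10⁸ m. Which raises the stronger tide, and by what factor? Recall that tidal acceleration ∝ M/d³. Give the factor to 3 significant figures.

Enceladus, by a factor of ≈ 1.37

Tidal stretch scales as M/d³; compute that for each body.
Enceladus: (1.08 × 10²⁰) / (2.38 × 10⁸)³ = 8.011 × 10⁻⁶
Mimas: (3.75 × 10¹⁹) / (1.86 × 10⁸)³ = 5.828 × 10⁻⁶
Ratio (larger/smaller) = 1.37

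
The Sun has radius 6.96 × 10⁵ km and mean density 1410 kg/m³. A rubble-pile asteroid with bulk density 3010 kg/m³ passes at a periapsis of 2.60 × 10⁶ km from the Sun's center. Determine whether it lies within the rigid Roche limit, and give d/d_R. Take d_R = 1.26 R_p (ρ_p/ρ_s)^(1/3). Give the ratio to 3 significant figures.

outside; d/d_R ≈ 3.82

d_R = 1.26 × (6.96 × 10⁵ km) × (1410/3010)^(1/3) = 6.811 × 10⁵ km
d/d_R = (2.60 × 10⁶) / (6.811 × 10⁵) = 3.82
Since d/d_R > 1, the body is outside the Roche limit.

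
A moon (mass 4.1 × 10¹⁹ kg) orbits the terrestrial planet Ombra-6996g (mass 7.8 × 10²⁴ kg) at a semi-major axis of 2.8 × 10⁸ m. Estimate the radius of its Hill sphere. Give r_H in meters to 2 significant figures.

r_H ≈ a (m/3M)^(1/3)
    = (2.8 × 10⁸) × (4.1 × 10¹⁹ / (3 × 7.8 × 10²⁴))^(1/3)
    = 3.4 × 10⁶ m

3.4 × 10⁶ m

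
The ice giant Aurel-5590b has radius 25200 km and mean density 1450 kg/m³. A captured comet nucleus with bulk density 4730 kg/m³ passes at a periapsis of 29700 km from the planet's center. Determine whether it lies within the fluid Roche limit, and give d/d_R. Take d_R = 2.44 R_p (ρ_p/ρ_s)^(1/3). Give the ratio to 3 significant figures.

d_R = 2.44 × (25200 km) × (1450/4730)^(1/3) = 41460 km
d/d_R = (29700) / (41460) = 0.716
Since d/d_R < 1, the body is inside the Roche limit.

inside; d/d_R ≈ 0.716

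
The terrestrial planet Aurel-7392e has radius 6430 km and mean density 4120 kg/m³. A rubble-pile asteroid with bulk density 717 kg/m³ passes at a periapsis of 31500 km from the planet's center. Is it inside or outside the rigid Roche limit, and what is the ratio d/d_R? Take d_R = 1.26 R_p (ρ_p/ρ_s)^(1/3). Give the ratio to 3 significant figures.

outside; d/d_R ≈ 2.17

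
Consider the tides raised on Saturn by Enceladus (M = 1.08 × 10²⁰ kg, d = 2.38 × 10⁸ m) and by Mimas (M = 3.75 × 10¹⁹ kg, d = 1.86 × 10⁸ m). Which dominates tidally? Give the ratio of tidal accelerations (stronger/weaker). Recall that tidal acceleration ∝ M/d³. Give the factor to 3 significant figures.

The tide-raising term goes as M/d³ (the gradient of a 1/d² field).
Enceladus: (1.08 × 10²⁰) / (2.38 × 10⁸)³ = 8.011 × 10⁻⁶
Mimas: (3.75 × 10¹⁹) / (1.86 × 10⁸)³ = 5.828 × 10⁻⁶
Ratio (larger/smaller) = 1.37

Enceladus, by a factor of ≈ 1.37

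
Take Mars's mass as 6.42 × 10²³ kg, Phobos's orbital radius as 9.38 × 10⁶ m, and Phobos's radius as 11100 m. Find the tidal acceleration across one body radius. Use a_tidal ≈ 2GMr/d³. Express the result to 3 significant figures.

Δg = 2GMr/d³
   = 2 × (6.674 × 10⁻¹¹) × (6.42 × 10²³) × (11100) / (9.38 × 10⁶)³
   = 1.15 × 10⁻³ m/s²

1.15 × 10⁻³ m/s²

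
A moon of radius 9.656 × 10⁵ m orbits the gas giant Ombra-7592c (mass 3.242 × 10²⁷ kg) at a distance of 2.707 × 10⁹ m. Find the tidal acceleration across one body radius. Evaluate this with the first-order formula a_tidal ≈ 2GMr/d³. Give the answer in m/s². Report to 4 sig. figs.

Δg = 2GMr/d³
   = 2 × (6.674 × 10⁻¹¹) × (3.242 × 10²⁷) × (9.656 × 10⁵) / (2.707 × 10⁹)³
   = 2.107 × 10⁻⁵ m/s²

2.107 × 10⁻⁵ m/s²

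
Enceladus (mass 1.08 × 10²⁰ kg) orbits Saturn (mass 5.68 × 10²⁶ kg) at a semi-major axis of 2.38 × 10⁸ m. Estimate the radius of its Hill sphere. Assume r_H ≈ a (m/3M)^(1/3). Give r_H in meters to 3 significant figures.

9.49 × 10⁵ m

r_H ≈ a (m/3M)^(1/3)
    = (2.38 × 10⁸) × (1.08 × 10²⁰ / (3 × 5.68 × 10²⁶))^(1/3)
    = 9.49 × 10⁵ m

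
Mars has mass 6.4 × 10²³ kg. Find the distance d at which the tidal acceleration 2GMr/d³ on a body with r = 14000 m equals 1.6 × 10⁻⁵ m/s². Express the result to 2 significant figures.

2GMr/d³ = a_tidal  ⇒  d = (2GMr / a_tidal)^(1/3)
d = (2 × 6.674×10⁻¹¹ × (6.4 × 10²³) × (14000) / (1.6 × 10⁻⁵))^(1/3)
  = 4.2 × 10⁷ m

4.2 × 10⁷ m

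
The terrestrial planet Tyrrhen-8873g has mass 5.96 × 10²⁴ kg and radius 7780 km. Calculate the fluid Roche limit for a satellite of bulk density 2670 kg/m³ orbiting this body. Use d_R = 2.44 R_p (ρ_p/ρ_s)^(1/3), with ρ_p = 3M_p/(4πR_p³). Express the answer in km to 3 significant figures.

19800 km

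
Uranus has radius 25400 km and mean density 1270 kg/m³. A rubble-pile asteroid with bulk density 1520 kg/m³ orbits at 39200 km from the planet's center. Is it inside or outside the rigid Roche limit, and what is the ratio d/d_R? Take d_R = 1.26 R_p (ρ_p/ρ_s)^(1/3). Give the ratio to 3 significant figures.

outside; d/d_R ≈ 1.30

d_R = 1.26 × (25400 km) × (1270/1520)^(1/3) = 30140 km
d/d_R = (39200) / (30140) = 1.30
Since d/d_R > 1, the body is outside the Roche limit.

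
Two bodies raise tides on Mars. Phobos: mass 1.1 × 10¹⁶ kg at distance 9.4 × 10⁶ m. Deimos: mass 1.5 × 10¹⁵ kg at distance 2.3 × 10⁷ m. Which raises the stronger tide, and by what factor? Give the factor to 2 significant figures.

Phobos, by a factor of ≈ 110

Tidal stretch scales as M/d³; compute that for each body.
Phobos: (1.1 × 10¹⁶) / (9.4 × 10⁶)³ = 1.324 × 10⁻⁵
Deimos: (1.5 × 10¹⁵) / (2.3 × 10⁷)³ = 1.233 × 10⁻⁷
Ratio (larger/smaller) = 110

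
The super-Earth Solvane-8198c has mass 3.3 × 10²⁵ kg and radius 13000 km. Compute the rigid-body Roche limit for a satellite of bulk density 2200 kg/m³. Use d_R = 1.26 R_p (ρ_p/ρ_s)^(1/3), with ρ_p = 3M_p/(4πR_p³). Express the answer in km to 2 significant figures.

19000 km

ρ_p = 3M_p/(4πR_p³) = 3 × (3.3 × 10²⁵) / (4π × (1.3 × 10⁷ m)³) = 3600 kg/m³
d_R = 1.26 × 13000 km × (3600/2200)^(1/3)
    = 19000 km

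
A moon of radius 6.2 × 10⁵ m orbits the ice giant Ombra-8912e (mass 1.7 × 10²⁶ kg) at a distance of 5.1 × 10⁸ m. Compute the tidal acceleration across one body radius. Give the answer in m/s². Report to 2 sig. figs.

Δa = 2GMr/d³
   = 2 × (6.674 × 10⁻¹¹) × (1.7 × 10²⁶) × (6.2 × 10⁵) / (5.1 × 10⁸)³
   = 1.1 × 10⁻⁴ m/s²

1.1 × 10⁻⁴ m/s²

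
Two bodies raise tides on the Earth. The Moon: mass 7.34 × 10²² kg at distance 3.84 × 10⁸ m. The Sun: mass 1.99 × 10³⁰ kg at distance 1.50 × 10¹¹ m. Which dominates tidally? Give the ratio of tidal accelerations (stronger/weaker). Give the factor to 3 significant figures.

The tide-raising term goes as M/d³ (the gradient of a 1/d² field).
The Moon: (7.34 × 10²²) / (3.84 × 10⁸)³ = 1.296 × 10⁻³
The Sun: (1.99 × 10³⁰) / (1.50 × 10¹¹)³ = 5.896 × 10⁻⁴
Ratio (larger/smaller) = 2.20

The Moon, by a factor of ≈ 2.20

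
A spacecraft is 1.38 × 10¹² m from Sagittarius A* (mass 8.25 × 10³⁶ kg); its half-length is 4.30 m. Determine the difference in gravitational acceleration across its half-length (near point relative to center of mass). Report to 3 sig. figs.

1.80 × 10⁻⁹ m/s²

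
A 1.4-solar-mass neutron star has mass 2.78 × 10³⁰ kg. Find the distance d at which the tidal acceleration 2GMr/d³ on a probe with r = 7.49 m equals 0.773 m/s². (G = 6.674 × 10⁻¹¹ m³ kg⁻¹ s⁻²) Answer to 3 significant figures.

1.53 × 10⁷ m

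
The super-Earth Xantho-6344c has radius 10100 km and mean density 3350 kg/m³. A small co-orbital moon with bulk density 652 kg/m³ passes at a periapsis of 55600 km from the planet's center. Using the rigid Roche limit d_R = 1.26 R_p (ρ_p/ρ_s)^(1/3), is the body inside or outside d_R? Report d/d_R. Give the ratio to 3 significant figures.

d_R = 1.26 × (10100 km) × (3350/652)^(1/3) = 21960 km
d/d_R = (55600) / (21960) = 2.53
Since d/d_R > 1, the body is outside the Roche limit.

outside; d/d_R ≈ 2.53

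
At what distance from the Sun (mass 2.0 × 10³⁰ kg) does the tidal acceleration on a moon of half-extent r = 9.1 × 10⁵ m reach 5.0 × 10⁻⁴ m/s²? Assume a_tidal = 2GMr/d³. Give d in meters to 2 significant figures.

2GMr/d³ = a_tidal  ⇒  d = (2GMr / a_tidal)^(1/3)
d = (2 × 6.674×10⁻¹¹ × (2.0 × 10³⁰) × (9.1 × 10⁵) / (5.0 × 10⁻⁴))^(1/3)
  = 7.9 × 10⁹ m

7.9 × 10⁹ m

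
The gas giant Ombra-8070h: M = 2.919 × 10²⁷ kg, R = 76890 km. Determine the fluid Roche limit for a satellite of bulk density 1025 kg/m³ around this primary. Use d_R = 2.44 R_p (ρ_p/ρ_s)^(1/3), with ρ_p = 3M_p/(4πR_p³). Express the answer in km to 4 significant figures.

ρ_p = 3M_p/(4πR_p³) = 3 × (2.919 × 10²⁷) / (4π × (7.689 × 10⁷ m)³) = 1533 kg/m³
d_R = 2.44 × 76890 km × (1533/1025)^(1/3)
    = 2.146 × 10⁵ km

2.146 × 10⁵ km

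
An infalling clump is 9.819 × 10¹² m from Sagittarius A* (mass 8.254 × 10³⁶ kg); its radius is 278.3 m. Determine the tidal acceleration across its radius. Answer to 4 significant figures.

3.239 × 10⁻¹⁰ m/s²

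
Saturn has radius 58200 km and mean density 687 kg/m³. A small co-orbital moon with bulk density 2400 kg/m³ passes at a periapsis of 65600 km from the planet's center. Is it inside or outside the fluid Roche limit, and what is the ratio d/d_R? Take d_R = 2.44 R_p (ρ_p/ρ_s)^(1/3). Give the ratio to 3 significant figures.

inside; d/d_R ≈ 0.701

d_R = 2.44 × (58200 km) × (687/2400)^(1/3) = 93590 km
d/d_R = (65600) / (93590) = 0.701
Since d/d_R < 1, the body is inside the Roche limit.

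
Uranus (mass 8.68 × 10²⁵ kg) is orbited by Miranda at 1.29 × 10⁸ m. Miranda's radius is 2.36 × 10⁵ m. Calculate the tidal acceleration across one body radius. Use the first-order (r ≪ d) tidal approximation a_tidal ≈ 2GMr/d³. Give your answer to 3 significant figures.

1.27 × 10⁻³ m/s²

a_tidal = 2GMr/d³
        = 2 × (6.674 × 10⁻¹¹) × (8.68 × 10²⁵) × (2.36 × 10⁵) / (1.29 × 10⁸)³
        = 1.27 × 10⁻³ m/s²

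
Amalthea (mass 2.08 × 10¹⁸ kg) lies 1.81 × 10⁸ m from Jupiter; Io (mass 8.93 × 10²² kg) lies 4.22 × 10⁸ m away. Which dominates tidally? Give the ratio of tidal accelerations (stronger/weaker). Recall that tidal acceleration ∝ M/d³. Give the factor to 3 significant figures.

Io, by a factor of ≈ 3390

Tidal acceleration ∝ M/d³, so compare M/d³ for each.
Amalthea: (2.08 × 10¹⁸) / (1.81 × 10⁸)³ = 3.508 × 10⁻⁷
Io: (8.93 × 10²²) / (4.22 × 10⁸)³ = 1.188 × 10⁻³
Ratio (larger/smaller) = 3390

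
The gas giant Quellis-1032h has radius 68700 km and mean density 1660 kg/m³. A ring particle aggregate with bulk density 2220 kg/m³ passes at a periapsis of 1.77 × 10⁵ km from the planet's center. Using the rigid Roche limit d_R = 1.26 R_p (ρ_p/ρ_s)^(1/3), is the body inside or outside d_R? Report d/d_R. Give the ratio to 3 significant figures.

outside; d/d_R ≈ 2.25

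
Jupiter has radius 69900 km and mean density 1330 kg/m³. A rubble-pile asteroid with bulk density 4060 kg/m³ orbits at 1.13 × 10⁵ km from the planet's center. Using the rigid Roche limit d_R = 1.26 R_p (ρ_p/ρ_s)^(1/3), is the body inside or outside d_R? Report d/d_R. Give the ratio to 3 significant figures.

outside; d/d_R ≈ 1.86

d_R = 1.26 × (69900 km) × (1330/4060)^(1/3) = 60710 km
d/d_R = (1.13 × 10⁵) / (60710) = 1.86
Since d/d_R > 1, the body is outside the Roche limit.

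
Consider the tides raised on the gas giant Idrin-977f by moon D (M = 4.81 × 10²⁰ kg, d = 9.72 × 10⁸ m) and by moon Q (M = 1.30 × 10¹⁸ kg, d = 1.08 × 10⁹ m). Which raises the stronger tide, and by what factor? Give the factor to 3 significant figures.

Moon D, by a factor of ≈ 508

The tide-raising term goes as M/d³ (the gradient of a 1/d² field).
Moon D: (4.81 × 10²⁰) / (9.72 × 10⁸)³ = 5.238 × 10⁻⁷
Moon Q: (1.30 × 10¹⁸) / (1.08 × 10⁹)³ = 1.032 × 10⁻⁹
Ratio (larger/smaller) = 508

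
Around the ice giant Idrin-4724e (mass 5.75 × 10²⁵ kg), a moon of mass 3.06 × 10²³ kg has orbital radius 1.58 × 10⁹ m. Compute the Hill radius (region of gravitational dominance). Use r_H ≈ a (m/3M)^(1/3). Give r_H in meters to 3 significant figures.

1.91 × 10⁸ m

r_H ≈ a (m/3M)^(1/3)
    = (1.58 × 10⁹) × (3.06 × 10²³ / (3 × 5.75 × 10²⁵))^(1/3)
    = 1.91 × 10⁸ m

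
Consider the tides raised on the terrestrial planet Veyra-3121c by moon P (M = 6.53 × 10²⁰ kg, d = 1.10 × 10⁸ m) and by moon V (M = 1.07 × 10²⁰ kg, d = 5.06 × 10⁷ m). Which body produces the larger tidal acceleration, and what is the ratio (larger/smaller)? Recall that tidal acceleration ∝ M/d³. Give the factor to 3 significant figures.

Tidal stretch scales as M/d³; compute that for each body.
Moon P: (6.53 × 10²⁰) / (1.10 × 10⁸)³ = 4.906 × 10⁻⁴
Moon V: (1.07 × 10²⁰) / (5.06 × 10⁷)³ = 8.259 × 10⁻⁴
Ratio (larger/smaller) = 1.68

Moon V, by a factor of ≈ 1.68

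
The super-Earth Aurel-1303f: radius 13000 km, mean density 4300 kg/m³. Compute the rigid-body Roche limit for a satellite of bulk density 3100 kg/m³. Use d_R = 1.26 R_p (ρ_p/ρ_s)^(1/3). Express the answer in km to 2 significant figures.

d_R = 1.26 × 13000 km × (4300/3100)^(1/3)
    = 18000 km

18000 km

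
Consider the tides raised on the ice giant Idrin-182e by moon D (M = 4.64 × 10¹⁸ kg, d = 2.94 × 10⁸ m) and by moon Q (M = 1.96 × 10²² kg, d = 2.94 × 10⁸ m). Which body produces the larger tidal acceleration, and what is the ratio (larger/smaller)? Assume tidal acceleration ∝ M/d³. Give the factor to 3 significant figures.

Moon Q, by a factor of ≈ 4220

Tidal stretch scales as M/d³; compute that for each body.
Moon D: (4.64 × 10¹⁸) / (2.94 × 10⁸)³ = 1.826 × 10⁻⁷
Moon Q: (1.96 × 10²²) / (2.94 × 10⁸)³ = 7.713 × 10⁻⁴
Ratio (larger/smaller) = 4220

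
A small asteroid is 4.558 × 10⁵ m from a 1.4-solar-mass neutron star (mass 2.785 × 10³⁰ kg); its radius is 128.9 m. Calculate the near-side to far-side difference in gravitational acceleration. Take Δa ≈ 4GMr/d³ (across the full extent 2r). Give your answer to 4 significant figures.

1.012 × 10⁶ m/s²

a_tidal = 4GMr/d³
        = 4 × (6.674 × 10⁻¹¹) × (2.785 × 10³⁰) × (128.9) / (4.558 × 10⁵)³
        = 1.012 × 10⁶ m/s²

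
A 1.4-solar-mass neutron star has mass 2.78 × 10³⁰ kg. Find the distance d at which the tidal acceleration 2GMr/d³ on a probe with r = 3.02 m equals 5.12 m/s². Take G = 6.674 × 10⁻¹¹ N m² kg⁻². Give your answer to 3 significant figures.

2GMr/d³ = a_tidal  ⇒  d = (2GMr / a_tidal)^(1/3)
d = (2 × 6.674×10⁻¹¹ × (2.78 × 10³⁰) × (3.02) / (5.12))^(1/3)
  = 6.03 × 10⁶ m

6.03 × 10⁶ m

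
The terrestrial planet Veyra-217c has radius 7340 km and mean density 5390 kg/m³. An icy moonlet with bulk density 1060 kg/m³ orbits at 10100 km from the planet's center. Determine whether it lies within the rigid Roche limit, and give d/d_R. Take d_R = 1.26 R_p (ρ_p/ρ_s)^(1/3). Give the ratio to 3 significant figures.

inside; d/d_R ≈ 0.635

d_R = 1.26 × (7340 km) × (5390/1060)^(1/3) = 15900 km
d/d_R = (10100) / (15900) = 0.635
Since d/d_R < 1, the body is inside the Roche limit.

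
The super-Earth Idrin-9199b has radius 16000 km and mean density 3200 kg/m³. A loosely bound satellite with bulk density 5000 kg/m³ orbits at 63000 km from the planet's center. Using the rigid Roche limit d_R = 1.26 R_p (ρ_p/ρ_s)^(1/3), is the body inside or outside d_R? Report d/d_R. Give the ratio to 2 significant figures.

d_R = 1.26 × (16000 km) × (3200/5000)^(1/3) = 17370 km
d/d_R = (63000) / (17370) = 3.6
Since d/d_R > 1, the body is outside the Roche limit.

outside; d/d_R ≈ 3.6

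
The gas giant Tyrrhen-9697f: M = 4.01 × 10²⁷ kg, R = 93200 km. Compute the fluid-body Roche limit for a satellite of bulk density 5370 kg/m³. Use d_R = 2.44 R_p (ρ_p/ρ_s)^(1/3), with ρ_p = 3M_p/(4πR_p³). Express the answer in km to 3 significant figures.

1.37 × 10⁵ km

ρ_p = 3M_p/(4πR_p³) = 3 × (4.01 × 10²⁷) / (4π × (9.32 × 10⁷ m)³) = 1180 kg/m³
d_R = 2.44 × 93200 km × (1180/5370)^(1/3)
    = 1.37 × 10⁵ km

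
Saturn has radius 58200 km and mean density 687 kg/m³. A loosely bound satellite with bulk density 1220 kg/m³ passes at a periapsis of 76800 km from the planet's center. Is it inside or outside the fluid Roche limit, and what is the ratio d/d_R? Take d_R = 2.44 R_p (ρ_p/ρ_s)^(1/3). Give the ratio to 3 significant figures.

d_R = 2.44 × (58200 km) × (687/1220)^(1/3) = 1.173 × 10⁵ km
d/d_R = (76800) / (1.173 × 10⁵) = 0.655
Since d/d_R < 1, the body is inside the Roche limit.

inside; d/d_R ≈ 0.655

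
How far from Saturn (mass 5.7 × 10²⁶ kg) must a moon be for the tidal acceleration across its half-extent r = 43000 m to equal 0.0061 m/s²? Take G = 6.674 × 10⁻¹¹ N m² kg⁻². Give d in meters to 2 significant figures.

8.1 × 10⁷ m

2GMr/d³ = a_tidal  ⇒  d = (2GMr / a_tidal)^(1/3)
d = (2 × 6.674×10⁻¹¹ × (5.7 × 10²⁶) × (43000) / (0.0061))^(1/3)
  = 8.1 × 10⁷ m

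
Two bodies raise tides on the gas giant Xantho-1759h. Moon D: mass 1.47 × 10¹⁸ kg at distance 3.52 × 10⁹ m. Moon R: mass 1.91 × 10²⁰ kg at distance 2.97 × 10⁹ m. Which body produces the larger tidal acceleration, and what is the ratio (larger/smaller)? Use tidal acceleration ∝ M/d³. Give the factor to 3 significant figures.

Tidal acceleration ∝ M/d³, so compare M/d³ for each.
Moon D: (1.47 × 10¹⁸) / (3.52 × 10⁹)³ = 3.370 × 10⁻¹¹
Moon R: (1.91 × 10²⁰) / (2.97 × 10⁹)³ = 7.291 × 10⁻⁹
Ratio (larger/smaller) = 216

Moon R, by a factor of ≈ 216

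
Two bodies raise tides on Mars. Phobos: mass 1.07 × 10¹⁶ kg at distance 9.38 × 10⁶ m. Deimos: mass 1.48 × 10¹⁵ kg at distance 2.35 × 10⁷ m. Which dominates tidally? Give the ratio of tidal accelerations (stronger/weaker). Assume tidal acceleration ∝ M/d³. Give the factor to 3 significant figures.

Phobos, by a factor of ≈ 114

The tide-raising term goes as M/d³ (the gradient of a 1/d² field).
Phobos: (1.07 × 10¹⁶) / (9.38 × 10⁶)³ = 1.297 × 10⁻⁵
Deimos: (1.48 × 10¹⁵) / (2.35 × 10⁷)³ = 1.140 × 10⁻⁷
Ratio (larger/smaller) = 114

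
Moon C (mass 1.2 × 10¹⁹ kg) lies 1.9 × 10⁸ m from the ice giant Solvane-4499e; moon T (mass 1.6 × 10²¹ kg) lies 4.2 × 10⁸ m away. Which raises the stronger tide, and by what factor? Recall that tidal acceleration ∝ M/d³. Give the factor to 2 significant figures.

Moon T, by a factor of ≈ 12

The tide-raising term goes as M/d³ (the gradient of a 1/d² field).
Moon C: (1.2 × 10¹⁹) / (1.9 × 10⁸)³ = 1.750 × 10⁻⁶
Moon T: (1.6 × 10²¹) / (4.2 × 10⁸)³ = 2.160 × 10⁻⁵
Ratio (larger/smaller) = 12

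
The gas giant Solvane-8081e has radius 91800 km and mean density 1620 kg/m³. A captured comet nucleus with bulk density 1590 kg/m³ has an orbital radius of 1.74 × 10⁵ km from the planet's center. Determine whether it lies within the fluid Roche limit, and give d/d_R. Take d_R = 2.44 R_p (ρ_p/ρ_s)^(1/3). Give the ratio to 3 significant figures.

d_R = 2.44 × (91800 km) × (1620/1590)^(1/3) = 2.254 × 10⁵ km
d/d_R = (1.74 × 10⁵) / (2.254 × 10⁵) = 0.772
Since d/d_R < 1, the body is inside the Roche limit.

inside; d/d_R ≈ 0.772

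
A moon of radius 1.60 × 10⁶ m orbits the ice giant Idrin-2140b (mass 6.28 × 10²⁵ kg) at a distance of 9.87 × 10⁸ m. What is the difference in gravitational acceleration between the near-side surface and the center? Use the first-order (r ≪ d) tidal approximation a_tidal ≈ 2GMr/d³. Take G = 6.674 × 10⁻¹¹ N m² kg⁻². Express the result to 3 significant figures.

1.39 × 10⁻⁵ m/s²

The tidal stretch is the gradient of GM/d² times the body's extent r, hence the 1/d³ dependence.
a_tidal = 2GMr/d³
        = 2 × (6.674 × 10⁻¹¹) × (6.28 × 10²⁵) × (1.60 × 10⁶) / (9.87 × 10⁸)³
        = 1.39 × 10⁻⁵ m/s²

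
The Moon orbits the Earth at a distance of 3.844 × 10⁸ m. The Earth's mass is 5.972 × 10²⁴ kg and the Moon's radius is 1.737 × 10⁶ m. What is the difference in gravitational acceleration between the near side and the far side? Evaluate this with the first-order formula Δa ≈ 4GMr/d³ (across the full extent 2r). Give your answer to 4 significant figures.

4.875 × 10⁻⁵ m/s²

Near-to-far spans 2r, so the tidal difference is twice the near-to-center value: 4GMr/d³.
Δg = 4GMr/d³
   = 4 × (6.674 × 10⁻¹¹) × (5.972 × 10²⁴) × (1.737 × 10⁶) / (3.844 × 10⁸)³
   = 4.875 × 10⁻⁵ m/s²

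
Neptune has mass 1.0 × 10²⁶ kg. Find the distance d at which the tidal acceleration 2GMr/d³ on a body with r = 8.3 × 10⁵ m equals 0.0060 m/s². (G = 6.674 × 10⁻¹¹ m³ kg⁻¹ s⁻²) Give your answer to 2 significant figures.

2GMr/d³ = a_tidal  ⇒  d = (2GMr / a_tidal)^(1/3)
d = (2 × 6.674×10⁻¹¹ × (1.0 × 10²⁶) × (8.3 × 10⁵) / (0.0060))^(1/3)
  = 1.2 × 10⁸ m

1.2 × 10⁸ m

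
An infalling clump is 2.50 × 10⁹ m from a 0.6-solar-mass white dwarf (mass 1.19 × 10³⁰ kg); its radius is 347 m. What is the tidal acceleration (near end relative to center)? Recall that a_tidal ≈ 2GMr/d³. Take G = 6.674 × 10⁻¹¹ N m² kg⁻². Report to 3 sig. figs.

3.53 × 10⁻⁶ m/s²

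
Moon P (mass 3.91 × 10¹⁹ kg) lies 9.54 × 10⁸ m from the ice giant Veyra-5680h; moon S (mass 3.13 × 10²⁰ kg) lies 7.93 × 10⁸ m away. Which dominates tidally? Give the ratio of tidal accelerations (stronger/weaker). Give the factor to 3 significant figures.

Moon S, by a factor of ≈ 13.9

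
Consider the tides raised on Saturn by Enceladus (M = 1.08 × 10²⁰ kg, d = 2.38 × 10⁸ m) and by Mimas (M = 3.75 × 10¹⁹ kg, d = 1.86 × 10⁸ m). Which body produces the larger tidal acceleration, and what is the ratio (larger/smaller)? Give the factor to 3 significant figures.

Enceladus, by a factor of ≈ 1.37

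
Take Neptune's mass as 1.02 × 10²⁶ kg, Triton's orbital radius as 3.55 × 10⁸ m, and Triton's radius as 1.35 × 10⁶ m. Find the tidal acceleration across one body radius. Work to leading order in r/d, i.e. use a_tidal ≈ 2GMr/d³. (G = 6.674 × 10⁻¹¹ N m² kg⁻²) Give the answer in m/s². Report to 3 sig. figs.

4.11 × 10⁻⁴ m/s²

Δa = 2GMr/d³
   = 2 × (6.674 × 10⁻¹¹) × (1.02 × 10²⁶) × (1.35 × 10⁶) / (3.55 × 10⁸)³
   = 4.11 × 10⁻⁴ m/s²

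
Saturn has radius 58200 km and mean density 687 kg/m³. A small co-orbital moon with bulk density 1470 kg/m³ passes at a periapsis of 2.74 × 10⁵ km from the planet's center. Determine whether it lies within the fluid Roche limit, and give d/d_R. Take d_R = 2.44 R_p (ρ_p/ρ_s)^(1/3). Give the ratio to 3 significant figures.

d_R = 2.44 × (58200 km) × (687/1470)^(1/3) = 1.102 × 10⁵ km
d/d_R = (2.74 × 10⁵) / (1.102 × 10⁵) = 2.49
Since d/d_R > 1, the body is outside the Roche limit.

outside; d/d_R ≈ 2.49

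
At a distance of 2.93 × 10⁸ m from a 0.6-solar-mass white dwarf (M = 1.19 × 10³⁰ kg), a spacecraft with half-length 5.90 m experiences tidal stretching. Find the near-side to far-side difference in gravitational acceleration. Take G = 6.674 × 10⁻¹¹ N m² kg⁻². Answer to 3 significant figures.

7.45 × 10⁻⁵ m/s²

Near-to-far spans 2r, so the tidal difference is twice the near-to-center value: 4GMr/d³.
Δa = 4GMr/d³
   = 4 × (6.674 × 10⁻¹¹) × (1.19 × 10³⁰) × (5.90) / (2.93 × 10⁸)³
   = 7.45 × 10⁻⁵ m/s²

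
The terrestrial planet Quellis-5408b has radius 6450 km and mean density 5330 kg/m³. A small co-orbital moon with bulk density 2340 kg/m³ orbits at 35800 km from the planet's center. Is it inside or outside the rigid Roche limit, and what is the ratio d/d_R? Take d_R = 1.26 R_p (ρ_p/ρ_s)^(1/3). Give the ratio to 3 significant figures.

outside; d/d_R ≈ 3.35

d_R = 1.26 × (6450 km) × (5330/2340)^(1/3) = 10690 km
d/d_R = (35800) / (10690) = 3.35
Since d/d_R > 1, the body is outside the Roche limit.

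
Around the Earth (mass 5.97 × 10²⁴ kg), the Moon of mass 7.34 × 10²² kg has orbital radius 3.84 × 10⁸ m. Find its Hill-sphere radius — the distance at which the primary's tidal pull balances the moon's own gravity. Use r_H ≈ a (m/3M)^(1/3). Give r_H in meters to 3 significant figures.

r_H ≈ a (m/3M)^(1/3)
    = (3.84 × 10⁸) × (7.34 × 10²² / (3 × 5.97 × 10²⁴))^(1/3)
    = 6.15 × 10⁷ m

6.15 × 10⁷ m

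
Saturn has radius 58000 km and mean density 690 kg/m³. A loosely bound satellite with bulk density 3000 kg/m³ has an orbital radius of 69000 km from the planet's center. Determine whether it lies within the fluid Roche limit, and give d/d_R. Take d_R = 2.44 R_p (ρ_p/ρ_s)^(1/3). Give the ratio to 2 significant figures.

inside; d/d_R ≈ 0.80

d_R = 2.44 × (58000 km) × (690/3000)^(1/3) = 86710 km
d/d_R = (69000) / (86710) = 0.80
Since d/d_R < 1, the body is inside the Roche limit.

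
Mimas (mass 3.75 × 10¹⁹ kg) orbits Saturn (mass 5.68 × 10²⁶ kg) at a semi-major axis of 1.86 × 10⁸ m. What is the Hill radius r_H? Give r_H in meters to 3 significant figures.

r_H ≈ a (m/3M)^(1/3)
    = (1.86 × 10⁸) × (3.75 × 10¹⁹ / (3 × 5.68 × 10²⁶))^(1/3)
    = 5.21 × 10⁵ m

5.21 × 10⁵ m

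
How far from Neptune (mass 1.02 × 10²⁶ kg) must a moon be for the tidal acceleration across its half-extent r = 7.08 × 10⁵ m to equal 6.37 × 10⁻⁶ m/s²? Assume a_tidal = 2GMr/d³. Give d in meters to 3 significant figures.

2GMr/d³ = a_tidal  ⇒  d = (2GMr / a_tidal)^(1/3)
d = (2 × 6.674×10⁻¹¹ × (1.02 × 10²⁶) × (7.08 × 10⁵) / (6.37 × 10⁻⁶))^(1/3)
  = 1.15 × 10⁹ m

1.15 × 10⁹ m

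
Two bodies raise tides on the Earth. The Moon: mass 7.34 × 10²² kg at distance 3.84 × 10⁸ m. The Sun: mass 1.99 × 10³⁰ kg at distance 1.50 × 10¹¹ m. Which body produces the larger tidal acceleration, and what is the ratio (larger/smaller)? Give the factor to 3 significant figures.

Tidal acceleration ∝ M/d³, so compare M/d³ for each.
The Moon: (7.34 × 10²²) / (3.84 × 10⁸)³ = 1.296 × 10⁻³
The Sun: (1.99 × 10³⁰) / (1.50 × 10¹¹)³ = 5.896 × 10⁻⁴
Ratio (larger/smaller) = 2.20

The Moon, by a factor of ≈ 2.20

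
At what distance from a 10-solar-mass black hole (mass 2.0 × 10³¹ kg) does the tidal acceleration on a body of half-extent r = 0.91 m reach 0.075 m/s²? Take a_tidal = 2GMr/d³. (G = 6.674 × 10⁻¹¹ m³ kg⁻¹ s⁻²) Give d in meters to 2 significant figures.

2GMr/d³ = a_tidal  ⇒  d = (2GMr / a_tidal)^(1/3)
d = (2 × 6.674×10⁻¹¹ × (2.0 × 10³¹) × (0.91) / (0.075))^(1/3)
  = 3.2 × 10⁷ m

3.2 × 10⁷ m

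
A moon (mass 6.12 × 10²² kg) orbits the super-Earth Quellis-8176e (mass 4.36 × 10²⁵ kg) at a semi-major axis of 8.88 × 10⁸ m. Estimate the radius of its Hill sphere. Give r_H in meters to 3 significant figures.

r_H ≈ a (m/3M)^(1/3)
    = (8.88 × 10⁸) × (6.12 × 10²² / (3 × 4.36 × 10²⁵))^(1/3)
    = 6.89 × 10⁷ m

6.89 × 10⁷ m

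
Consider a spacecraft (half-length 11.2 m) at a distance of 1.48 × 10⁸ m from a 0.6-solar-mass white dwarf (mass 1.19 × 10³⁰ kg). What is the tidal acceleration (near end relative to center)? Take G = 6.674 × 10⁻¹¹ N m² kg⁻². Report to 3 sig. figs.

5.49 × 10⁻⁴ m/s²

Δg = 2GMr/d³
   = 2 × (6.674 × 10⁻¹¹) × (1.19 × 10³⁰) × (11.2) / (1.48 × 10⁸)³
   = 5.49 × 10⁻⁴ m/s²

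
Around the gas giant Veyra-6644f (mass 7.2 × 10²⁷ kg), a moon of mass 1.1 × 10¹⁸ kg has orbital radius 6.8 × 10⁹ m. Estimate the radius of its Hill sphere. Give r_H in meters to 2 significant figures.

r_H ≈ a (m/3M)^(1/3)
    = (6.8 × 10⁹) × (1.1 × 10¹⁸ / (3 × 7.2 × 10²⁷))^(1/3)
    = 2.5 × 10⁶ m

2.5 × 10⁶ m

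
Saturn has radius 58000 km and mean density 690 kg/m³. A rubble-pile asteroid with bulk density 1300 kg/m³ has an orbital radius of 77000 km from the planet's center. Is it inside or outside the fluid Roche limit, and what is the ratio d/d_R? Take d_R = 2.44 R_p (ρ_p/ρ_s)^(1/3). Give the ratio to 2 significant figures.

inside; d/d_R ≈ 0.67

d_R = 2.44 × (58000 km) × (690/1300)^(1/3) = 1.146 × 10⁵ km
d/d_R = (77000) / (1.146 × 10⁵) = 0.67
Since d/d_R < 1, the body is inside the Roche limit.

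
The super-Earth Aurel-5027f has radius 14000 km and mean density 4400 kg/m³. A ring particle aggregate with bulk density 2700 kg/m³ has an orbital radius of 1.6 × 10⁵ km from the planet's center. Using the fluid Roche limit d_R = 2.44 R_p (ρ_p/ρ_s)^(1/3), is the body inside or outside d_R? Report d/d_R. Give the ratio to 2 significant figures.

outside; d/d_R ≈ 4.0

d_R = 2.44 × (14000 km) × (4400/2700)^(1/3) = 40200 km
d/d_R = (1.6 × 10⁵) / (40200) = 4.0
Since d/d_R > 1, the body is outside the Roche limit.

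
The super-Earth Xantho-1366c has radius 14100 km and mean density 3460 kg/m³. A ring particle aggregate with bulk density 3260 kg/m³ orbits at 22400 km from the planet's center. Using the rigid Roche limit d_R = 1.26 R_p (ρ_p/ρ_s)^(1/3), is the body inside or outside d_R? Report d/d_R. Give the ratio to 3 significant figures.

outside; d/d_R ≈ 1.24

d_R = 1.26 × (14100 km) × (3460/3260)^(1/3) = 18120 km
d/d_R = (22400) / (18120) = 1.24
Since d/d_R > 1, the body is outside the Roche limit.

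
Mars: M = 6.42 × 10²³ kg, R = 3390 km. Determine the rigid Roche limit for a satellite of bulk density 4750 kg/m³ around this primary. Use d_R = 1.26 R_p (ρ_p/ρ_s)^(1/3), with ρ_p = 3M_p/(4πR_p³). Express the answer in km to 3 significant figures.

4010 km

ρ_p = 3M_p/(4πR_p³) = 3 × (6.42 × 10²³) / (4π × (3.39 × 10⁶ m)³) = 3930 kg/m³
d_R = 1.26 × 3390 km × (3930/4750)^(1/3)
    = 4010 km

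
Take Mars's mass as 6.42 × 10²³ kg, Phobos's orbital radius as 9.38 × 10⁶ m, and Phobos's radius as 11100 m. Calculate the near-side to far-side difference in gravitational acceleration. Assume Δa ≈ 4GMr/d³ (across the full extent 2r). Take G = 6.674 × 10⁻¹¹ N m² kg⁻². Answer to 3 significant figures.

2.31 × 10⁻³ m/s²

Δa = 4GMr/d³
   = 4 × (6.674 × 10⁻¹¹) × (6.42 × 10²³) × (11100) / (9.38 × 10⁶)³
   = 2.31 × 10⁻³ m/s²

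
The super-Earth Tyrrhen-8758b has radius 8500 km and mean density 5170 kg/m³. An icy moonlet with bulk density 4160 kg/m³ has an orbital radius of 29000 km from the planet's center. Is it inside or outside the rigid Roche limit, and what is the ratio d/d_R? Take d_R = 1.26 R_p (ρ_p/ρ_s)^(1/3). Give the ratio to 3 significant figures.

d_R = 1.26 × (8500 km) × (5170/4160)^(1/3) = 11510 km
d/d_R = (29000) / (11510) = 2.52
Since d/d_R > 1, the body is outside the Roche limit.

outside; d/d_R ≈ 2.52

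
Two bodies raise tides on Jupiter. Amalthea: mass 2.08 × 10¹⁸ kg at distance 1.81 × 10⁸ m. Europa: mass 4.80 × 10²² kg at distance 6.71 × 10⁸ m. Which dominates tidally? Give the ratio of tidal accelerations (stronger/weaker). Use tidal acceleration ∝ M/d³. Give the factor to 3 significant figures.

Europa, by a factor of ≈ 453

Tidal acceleration ∝ M/d³, so compare M/d³ for each.
Amalthea: (2.08 × 10¹⁸) / (1.81 × 10⁸)³ = 3.508 × 10⁻⁷
Europa: (4.80 × 10²²) / (6.71 × 10⁸)³ = 1.589 × 10⁻⁴
Ratio (larger/smaller) = 453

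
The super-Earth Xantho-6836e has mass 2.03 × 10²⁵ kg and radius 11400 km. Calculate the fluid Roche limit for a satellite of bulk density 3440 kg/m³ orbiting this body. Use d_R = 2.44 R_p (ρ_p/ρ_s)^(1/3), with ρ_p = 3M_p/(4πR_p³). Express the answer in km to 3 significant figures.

27400 km

ρ_p = 3M_p/(4πR_p³) = 3 × (2.03 × 10²⁵) / (4π × (1.14 × 10⁷ m)³) = 3270 kg/m³
d_R = 2.44 × 11400 km × (3270/3440)^(1/3)
    = 27400 km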